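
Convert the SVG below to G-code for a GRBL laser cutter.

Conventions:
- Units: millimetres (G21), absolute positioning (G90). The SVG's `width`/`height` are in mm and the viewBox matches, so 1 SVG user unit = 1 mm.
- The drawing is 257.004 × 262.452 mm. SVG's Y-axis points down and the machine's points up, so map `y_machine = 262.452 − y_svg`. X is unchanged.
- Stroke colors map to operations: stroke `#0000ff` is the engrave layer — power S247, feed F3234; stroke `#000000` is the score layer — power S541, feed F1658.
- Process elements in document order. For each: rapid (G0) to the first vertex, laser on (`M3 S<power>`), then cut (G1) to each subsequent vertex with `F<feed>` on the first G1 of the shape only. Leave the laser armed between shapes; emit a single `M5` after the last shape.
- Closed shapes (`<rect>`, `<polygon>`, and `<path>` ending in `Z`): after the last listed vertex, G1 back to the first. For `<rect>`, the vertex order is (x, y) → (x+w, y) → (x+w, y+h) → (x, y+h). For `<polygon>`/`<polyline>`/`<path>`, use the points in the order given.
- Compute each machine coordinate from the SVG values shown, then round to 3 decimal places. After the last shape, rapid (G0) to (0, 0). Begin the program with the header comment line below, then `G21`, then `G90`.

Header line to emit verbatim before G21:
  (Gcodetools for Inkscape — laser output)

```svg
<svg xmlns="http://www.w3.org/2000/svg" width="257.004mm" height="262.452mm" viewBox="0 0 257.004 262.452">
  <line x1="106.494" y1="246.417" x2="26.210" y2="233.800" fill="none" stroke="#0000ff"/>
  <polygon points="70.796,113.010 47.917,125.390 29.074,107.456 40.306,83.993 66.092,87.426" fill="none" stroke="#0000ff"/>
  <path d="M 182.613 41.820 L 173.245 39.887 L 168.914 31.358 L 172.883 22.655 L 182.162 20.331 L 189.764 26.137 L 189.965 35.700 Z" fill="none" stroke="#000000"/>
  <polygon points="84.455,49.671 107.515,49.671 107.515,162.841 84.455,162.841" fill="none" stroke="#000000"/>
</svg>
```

(Gcodetools for Inkscape — laser output)
G21
G90
G0 X106.494 Y16.035
M3 S247
G1 X26.210 Y28.652 F3234
G0 X70.796 Y149.442
M3 S247
G1 X47.917 Y137.062 F3234
G1 X29.074 Y154.996
G1 X40.306 Y178.459
G1 X66.092 Y175.026
G1 X70.796 Y149.442
G0 X182.613 Y220.632
M3 S541
G1 X173.245 Y222.565 F1658
G1 X168.914 Y231.094
G1 X172.883 Y239.797
G1 X182.162 Y242.121
G1 X189.764 Y236.315
G1 X189.965 Y226.752
G1 X182.613 Y220.632
G0 X84.455 Y212.781
M3 S541
G1 X107.515 Y212.781 F1658
G1 X107.515 Y99.611
G1 X84.455 Y99.611
G1 X84.455 Y212.781
M5
G0 X0.000 Y0.000

1 u = 1 mm; y_m = 262.452 − y.

[1] `<line>` line segment, #0000ff→engrave S247 F3234: (106.494,16.035) → (26.210,28.652)

[2] `<polygon>` regular polygon, #0000ff→engrave S247 F3234: (70.796,149.442) → (47.917,137.062) → (29.074,154.996) → (40.306,178.459) → (66.092,175.026) → (70.796,149.442) (closed)

[3] `<path>` regular polygon, #000000→score S541 F1658: (182.613,220.632) → (173.245,222.565) → (168.914,231.094) → (172.883,239.797) → (182.162,242.121) → (189.764,236.315) → (189.965,226.752) → (182.613,220.632) (closed)

[4] `<polygon>` rectangle, #000000→score S541 F1658: (84.455,212.781) → (107.515,212.781) → (107.515,99.611) → (84.455,99.611) → (84.455,212.781) (closed)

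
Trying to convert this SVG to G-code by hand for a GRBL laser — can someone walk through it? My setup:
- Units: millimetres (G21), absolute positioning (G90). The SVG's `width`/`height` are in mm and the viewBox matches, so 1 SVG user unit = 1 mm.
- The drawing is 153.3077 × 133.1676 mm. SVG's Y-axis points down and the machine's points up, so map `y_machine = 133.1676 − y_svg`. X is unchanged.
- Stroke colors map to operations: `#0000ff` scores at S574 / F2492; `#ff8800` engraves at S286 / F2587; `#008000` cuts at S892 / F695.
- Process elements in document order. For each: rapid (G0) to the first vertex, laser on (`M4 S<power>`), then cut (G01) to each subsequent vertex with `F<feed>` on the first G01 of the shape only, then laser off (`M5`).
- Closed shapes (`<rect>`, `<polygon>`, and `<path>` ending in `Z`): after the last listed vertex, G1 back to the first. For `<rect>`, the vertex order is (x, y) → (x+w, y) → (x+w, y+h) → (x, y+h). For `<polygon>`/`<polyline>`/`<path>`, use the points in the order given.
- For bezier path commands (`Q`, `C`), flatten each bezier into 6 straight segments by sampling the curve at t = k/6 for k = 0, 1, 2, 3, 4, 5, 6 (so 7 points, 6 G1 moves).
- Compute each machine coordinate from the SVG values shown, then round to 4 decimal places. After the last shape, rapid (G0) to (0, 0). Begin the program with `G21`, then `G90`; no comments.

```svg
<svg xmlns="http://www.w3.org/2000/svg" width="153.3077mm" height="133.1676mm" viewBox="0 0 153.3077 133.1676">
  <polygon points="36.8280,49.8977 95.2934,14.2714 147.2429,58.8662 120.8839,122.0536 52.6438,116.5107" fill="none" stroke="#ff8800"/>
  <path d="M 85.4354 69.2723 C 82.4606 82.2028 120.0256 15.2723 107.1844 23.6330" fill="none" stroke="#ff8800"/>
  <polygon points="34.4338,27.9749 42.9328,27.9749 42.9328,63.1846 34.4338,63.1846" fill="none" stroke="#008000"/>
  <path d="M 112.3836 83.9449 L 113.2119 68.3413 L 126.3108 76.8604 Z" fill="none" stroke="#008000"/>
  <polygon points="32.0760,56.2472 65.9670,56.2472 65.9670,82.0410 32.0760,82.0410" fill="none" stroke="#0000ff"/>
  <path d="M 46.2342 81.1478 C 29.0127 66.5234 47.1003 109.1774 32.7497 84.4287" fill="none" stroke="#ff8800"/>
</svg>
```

viewBox `0 0 153.3077 133.1676` with mm width/height → 1 unit = 1 mm. Flip: y_m = 133.1676 − y_svg.

**Shape 1** — `<polygon>` regular polygon, stroke `#ff8800` → engrave (S286, F2587). Machine vertices: (36.8280,83.2699) → (95.2934,118.8962) → (147.2429,74.3014) → (120.8839,11.1140) → (52.6438,16.6569) → (36.8280,83.2699). Closed: final G1 returns to the first vertex.

**Shape 2** — `<path>` cubic bezier, stroke `#ff8800` → engrave (S286, F2587). Control points (SVG): P0=(85.4354,69.2723), P1=(82.4606,82.2028), P2=(120.0256,15.2723), P3=(107.1844,23.6330); sampled at t=k/6. Machine vertices: (85.4354,63.8953) → (86.9053,63.3668) → (92.6055,71.8388) → (100.0098,85.0013) → (106.5919,98.5446) → (109.8255,108.1590) → (107.1844,109.5346). Open path.

**Shape 3** — `<polygon>` rectangle, stroke `#008000` → cut (S892, F695). Machine vertices: (34.4338,105.1927) → (42.9328,105.1927) → (42.9328,69.9830) → (34.4338,69.9830) → (34.4338,105.1927). Closed: final G1 returns to the first vertex.

**Shape 4** — `<path>` regular polygon, stroke `#008000` → cut (S892, F695). Machine vertices: (112.3836,49.2227) → (113.2119,64.8263) → (126.3108,56.3072) → (112.3836,49.2227). Closed: final G1 returns to the first vertex.

**Shape 5** — `<polygon>` rectangle, stroke `#0000ff` → score (S574, F2492). Machine vertices: (32.0760,76.9204) → (65.9670,76.9204) → (65.9670,51.1266) → (32.0760,51.1266) → (32.0760,76.9204). Closed: final G1 returns to the first vertex.

**Shape 6** — `<path>` cubic bezier, stroke `#ff8800` → engrave (S286, F2587). Control points (SVG): P0=(46.2342,81.1478), P1=(29.0127,66.5234), P2=(47.1003,109.1774), P3=(32.7497,84.4287); sampled at t=k/6. Machine vertices: (46.2342,52.0198) → (40.2522,55.1360) → (38.2732,52.1692) → (38.4154,46.5827) → (38.7967,41.8399) → (37.5355,41.4042) → (32.7497,48.7389). Open path.

G21
G90
G0 X36.8280 Y83.2699
M4 S286
G01 X95.2934 Y118.8962 F2587
G01 X147.2429 Y74.3014
G01 X120.8839 Y11.1140
G01 X52.6438 Y16.6569
G01 X36.8280 Y83.2699
M5
G0 X85.4354 Y63.8953
M4 S286
G01 X86.9053 Y63.3668 F2587
G01 X92.6055 Y71.8388
G01 X100.0098 Y85.0013
G01 X106.5919 Y98.5446
G01 X109.8255 Y108.1590
G01 X107.1844 Y109.5346
M5
G0 X34.4338 Y105.1927
M4 S892
G01 X42.9328 Y105.1927 F695
G01 X42.9328 Y69.9830
G01 X34.4338 Y69.9830
G01 X34.4338 Y105.1927
M5
G0 X112.3836 Y49.2227
M4 S892
G01 X113.2119 Y64.8263 F695
G01 X126.3108 Y56.3072
G01 X112.3836 Y49.2227
M5
G0 X32.0760 Y76.9204
M4 S574
G01 X65.9670 Y76.9204 F2492
G01 X65.9670 Y51.1266
G01 X32.0760 Y51.1266
G01 X32.0760 Y76.9204
M5
G0 X46.2342 Y52.0198
M4 S286
G01 X40.2522 Y55.1360 F2587
G01 X38.2732 Y52.1692
G01 X38.4154 Y46.5827
G01 X38.7967 Y41.8399
G01 X37.5355 Y41.4042
G01 X32.7497 Y48.7389
M5
G0 X0.0000 Y0.0000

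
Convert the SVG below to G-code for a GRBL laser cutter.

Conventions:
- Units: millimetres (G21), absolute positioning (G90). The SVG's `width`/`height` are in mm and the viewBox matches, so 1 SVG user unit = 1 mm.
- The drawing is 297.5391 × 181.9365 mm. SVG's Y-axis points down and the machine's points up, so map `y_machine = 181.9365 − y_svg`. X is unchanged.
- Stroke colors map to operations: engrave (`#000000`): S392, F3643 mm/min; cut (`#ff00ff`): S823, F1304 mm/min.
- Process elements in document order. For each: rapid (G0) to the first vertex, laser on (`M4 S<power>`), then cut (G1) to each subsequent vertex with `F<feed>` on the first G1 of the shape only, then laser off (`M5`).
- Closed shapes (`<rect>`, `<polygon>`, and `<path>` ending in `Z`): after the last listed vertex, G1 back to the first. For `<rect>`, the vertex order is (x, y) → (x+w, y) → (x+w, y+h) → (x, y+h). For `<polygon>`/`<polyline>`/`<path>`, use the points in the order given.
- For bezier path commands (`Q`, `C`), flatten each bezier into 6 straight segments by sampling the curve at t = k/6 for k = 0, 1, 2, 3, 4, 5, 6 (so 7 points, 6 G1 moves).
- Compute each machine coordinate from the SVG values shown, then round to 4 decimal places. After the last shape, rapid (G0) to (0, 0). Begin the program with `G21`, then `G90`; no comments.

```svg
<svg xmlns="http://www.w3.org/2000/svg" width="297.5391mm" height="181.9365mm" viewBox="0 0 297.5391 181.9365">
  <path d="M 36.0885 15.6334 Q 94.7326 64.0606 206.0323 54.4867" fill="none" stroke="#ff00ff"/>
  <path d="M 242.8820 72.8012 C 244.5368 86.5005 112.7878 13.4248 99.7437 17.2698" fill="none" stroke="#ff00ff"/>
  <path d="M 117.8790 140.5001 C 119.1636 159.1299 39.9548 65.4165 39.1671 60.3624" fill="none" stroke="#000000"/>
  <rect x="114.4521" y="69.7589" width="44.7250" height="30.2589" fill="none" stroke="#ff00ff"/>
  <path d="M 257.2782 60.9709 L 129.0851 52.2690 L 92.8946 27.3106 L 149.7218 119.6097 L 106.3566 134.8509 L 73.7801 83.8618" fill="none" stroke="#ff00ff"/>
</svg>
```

G21
G90
G0 X36.0885 Y166.3031
M4 S823
G1 X57.0992 Y151.7718 F1304
G1 X81.0352 Y140.4629
G1 X107.8965 Y132.3762
G1 X137.6831 Y127.5118
G1 X170.3951 Y125.8696
G1 X206.0323 Y127.4498
M5
G0 X242.8820 Y109.1353
M4 S823
G1 X233.7596 Y108.7590 F1304
G1 X209.4062 Y118.2982
G1 X176.8249 Y133.2056
G1 X143.0187 Y148.9343
G1 X114.9907 Y160.9370
G1 X99.7437 Y164.6667
M5
G0 X117.8790 Y41.4364
M4 S392
G1 X112.5492 Y40.5529 F3643
G1 X98.2182 Y52.8098
G1 X79.3002 Y72.6238
G1 X60.2094 Y94.4114
G1 X45.3603 Y112.5893
G1 X39.1671 Y121.5741
M5
G0 X114.4521 Y112.1776
M4 S823
G1 X159.1771 Y112.1776 F1304
G1 X159.1771 Y81.9187
G1 X114.4521 Y81.9187
G1 X114.4521 Y112.1776
M5
G0 X257.2782 Y120.9656
M4 S823
G1 X129.0851 Y129.6675 F1304
G1 X92.8946 Y154.6259
G1 X149.7218 Y62.3268
G1 X106.3566 Y47.0856
G1 X73.7801 Y98.0747
M5
G0 X0.0000 Y0.0000

1 u = 1 mm; y_m = 181.9365 − y.

[1] `<path>` quadratic bezier, #ff00ff→cut S823 F1304: (36.0885,166.3031) → (57.0992,151.7718) → (81.0352,140.4629) → (107.8965,132.3762) → (137.6831,127.5118) → (170.3951,125.8696) → (206.0323,127.4498)

[2] `<path>` cubic bezier, #ff00ff→cut S823 F1304: (242.8820,109.1353) → (233.7596,108.7590) → (209.4062,118.2982) → (176.8249,133.2056) → (143.0187,148.9343) → (114.9907,160.9370) → (99.7437,164.6667)

[3] `<path>` cubic bezier, #000000→engrave S392 F3643: (117.8790,41.4364) → (112.5492,40.5529) → (98.2182,52.8098) → (79.3002,72.6238) → (60.2094,94.4114) → (45.3603,112.5893) → (39.1671,121.5741)

[4] `<rect>` rectangle, #ff00ff→cut S823 F1304: (114.4521,112.1776) → (159.1771,112.1776) → (159.1771,81.9187) → (114.4521,81.9187) → (114.4521,112.1776) (closed)

[5] `<path>` open polyline, #ff00ff→cut S823 F1304: (257.2782,120.9656) → (129.0851,129.6675) → (92.8946,154.6259) → (149.7218,62.3268) → (106.3566,47.0856) → (73.7801,98.0747)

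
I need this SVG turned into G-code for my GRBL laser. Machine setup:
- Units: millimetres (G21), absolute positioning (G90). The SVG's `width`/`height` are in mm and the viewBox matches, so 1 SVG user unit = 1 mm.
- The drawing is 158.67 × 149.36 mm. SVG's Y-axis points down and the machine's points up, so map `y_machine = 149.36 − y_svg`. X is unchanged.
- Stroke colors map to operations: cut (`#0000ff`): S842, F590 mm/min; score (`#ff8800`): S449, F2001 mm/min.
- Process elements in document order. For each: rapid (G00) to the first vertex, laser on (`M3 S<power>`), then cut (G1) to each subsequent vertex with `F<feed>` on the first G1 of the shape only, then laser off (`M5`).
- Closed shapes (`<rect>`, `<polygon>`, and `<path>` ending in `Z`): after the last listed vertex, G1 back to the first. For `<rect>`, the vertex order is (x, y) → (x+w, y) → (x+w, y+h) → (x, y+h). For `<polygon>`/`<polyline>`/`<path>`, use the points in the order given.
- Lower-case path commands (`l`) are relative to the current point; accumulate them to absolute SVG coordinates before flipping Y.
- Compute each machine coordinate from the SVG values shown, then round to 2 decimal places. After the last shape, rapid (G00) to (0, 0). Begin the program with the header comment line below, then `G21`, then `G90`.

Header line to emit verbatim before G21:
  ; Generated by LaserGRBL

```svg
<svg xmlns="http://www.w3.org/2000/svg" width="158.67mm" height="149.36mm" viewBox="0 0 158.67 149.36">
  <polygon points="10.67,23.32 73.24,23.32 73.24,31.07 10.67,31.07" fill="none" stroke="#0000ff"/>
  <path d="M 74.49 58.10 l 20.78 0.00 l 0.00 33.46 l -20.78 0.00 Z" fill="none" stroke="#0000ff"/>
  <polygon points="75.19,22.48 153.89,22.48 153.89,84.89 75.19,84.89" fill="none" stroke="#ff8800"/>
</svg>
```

; Generated by LaserGRBL
G21
G90
G00 X10.67 Y126.04
M3 S842
G1 X73.24 Y126.04 F590
G1 X73.24 Y118.29
G1 X10.67 Y118.29
G1 X10.67 Y126.04
M5
G00 X74.49 Y91.26
M3 S842
G1 X95.27 Y91.26 F590
G1 X95.27 Y57.80
G1 X74.49 Y57.80
G1 X74.49 Y91.26
M5
G00 X75.19 Y126.88
M3 S449
G1 X153.89 Y126.88 F2001
G1 X153.89 Y64.47
G1 X75.19 Y64.47
G1 X75.19 Y126.88
M5
G00 X0.00 Y0.00

Since the viewBox matches the mm dimensions, user units are millimetres directly. The only transform is the Y-flip y_m = 149.36 − y_svg.

Shape 1 is a rectangle drawn with `<polygon>`. Its stroke #0000ff means cut at S842, F590. After flipping Y the toolpath is (10.67,126.04) → (73.24,126.04) → (73.24,118.29) → (10.67,118.29) → (10.67,126.04), returning to the start.

Shape 2 is a rectangle drawn with `<path>`. Its stroke #0000ff means cut at S842, F590. After flipping Y the toolpath is (74.49,91.26) → (95.27,91.26) → (95.27,57.80) → (74.49,57.80) → (74.49,91.26), returning to the start.

Shape 3 is a rectangle drawn with `<polygon>`. Its stroke #ff8800 means score at S449, F2001. After flipping Y the toolpath is (75.19,126.88) → (153.89,126.88) → (153.89,64.47) → (75.19,64.47) → (75.19,126.88), returning to the start.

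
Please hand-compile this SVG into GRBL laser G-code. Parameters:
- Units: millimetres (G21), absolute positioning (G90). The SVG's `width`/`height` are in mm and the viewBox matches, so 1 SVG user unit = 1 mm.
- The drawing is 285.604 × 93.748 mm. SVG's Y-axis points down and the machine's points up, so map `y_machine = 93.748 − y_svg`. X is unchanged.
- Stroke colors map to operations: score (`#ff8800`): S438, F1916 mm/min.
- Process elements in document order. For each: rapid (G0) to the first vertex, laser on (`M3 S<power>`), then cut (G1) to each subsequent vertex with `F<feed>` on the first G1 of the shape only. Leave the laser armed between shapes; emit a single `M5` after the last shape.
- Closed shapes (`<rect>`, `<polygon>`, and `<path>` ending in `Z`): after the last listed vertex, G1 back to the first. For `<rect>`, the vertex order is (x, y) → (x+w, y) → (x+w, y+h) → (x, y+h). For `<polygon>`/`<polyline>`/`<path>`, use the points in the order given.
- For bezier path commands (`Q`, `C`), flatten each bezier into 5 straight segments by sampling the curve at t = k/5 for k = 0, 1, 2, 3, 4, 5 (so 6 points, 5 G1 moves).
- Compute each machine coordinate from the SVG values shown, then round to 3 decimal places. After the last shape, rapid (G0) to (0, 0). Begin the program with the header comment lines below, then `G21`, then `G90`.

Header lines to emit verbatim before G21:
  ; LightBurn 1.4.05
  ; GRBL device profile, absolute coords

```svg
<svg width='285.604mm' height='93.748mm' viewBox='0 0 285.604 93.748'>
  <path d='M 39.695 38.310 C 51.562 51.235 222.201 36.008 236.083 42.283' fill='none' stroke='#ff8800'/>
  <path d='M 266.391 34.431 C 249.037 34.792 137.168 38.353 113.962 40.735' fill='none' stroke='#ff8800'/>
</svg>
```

viewBox `0 0 285.604 93.748` with mm width/height → 1 unit = 1 mm. Flip: y_m = 93.748 − y_svg.

**Shape 1** — `<path>` cubic bezier, stroke `#ff8800` → score (S438, F1916). Control points (SVG): P0=(39.695,38.310), P1=(51.562,51.235), P2=(222.201,36.008), P3=(236.083,42.283); sampled at t=k/5. Machine vertices: (39.695,55.438) → (63.344,50.664) → (109.952,50.263) → (164.375,51.852) → (211.467,53.047) → (236.083,51.465). Open path.

**Shape 2** — `<path>` cubic bezier, stroke `#ff8800` → score (S438, F1916). Control points (SVG): P0=(266.391,34.431), P1=(249.037,34.792), P2=(137.168,38.353), P3=(113.962,40.735); sampled at t=k/5. Machine vertices: (266.391,59.317) → (246.102,58.751) → (211.922,57.628) → (172.644,56.157) → (137.060,54.549) → (113.962,53.013). Open path.

; LightBurn 1.4.05
; GRBL device profile, absolute coords
G21
G90
G0 X39.695 Y55.438
M3 S438
G1 X63.344 Y50.664 F1916
G1 X109.952 Y50.263
G1 X164.375 Y51.852
G1 X211.467 Y53.047
G1 X236.083 Y51.465
G0 X266.391 Y59.317
M3 S438
G1 X246.102 Y58.751 F1916
G1 X211.922 Y57.628
G1 X172.644 Y56.157
G1 X137.060 Y54.549
G1 X113.962 Y53.013
M5
G0 X0.000 Y0.000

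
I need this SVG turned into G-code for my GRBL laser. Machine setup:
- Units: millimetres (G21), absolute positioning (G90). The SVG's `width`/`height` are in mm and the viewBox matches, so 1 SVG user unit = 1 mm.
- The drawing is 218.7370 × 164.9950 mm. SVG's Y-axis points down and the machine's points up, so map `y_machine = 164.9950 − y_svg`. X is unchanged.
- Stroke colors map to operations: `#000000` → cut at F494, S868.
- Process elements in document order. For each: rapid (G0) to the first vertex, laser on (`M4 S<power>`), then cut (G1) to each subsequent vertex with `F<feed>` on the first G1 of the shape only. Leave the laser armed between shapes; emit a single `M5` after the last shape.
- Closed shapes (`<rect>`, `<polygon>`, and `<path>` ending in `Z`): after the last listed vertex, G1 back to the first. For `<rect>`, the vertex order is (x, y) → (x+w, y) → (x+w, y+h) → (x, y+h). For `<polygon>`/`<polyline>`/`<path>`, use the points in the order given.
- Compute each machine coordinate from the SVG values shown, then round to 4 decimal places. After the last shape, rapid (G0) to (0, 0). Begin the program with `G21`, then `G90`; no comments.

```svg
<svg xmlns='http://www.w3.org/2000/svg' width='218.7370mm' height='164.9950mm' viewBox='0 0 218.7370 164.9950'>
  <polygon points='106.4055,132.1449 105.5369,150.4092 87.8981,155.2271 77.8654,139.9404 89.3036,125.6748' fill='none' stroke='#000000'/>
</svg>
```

G21
G90
G0 X106.4055 Y32.8501
M4 S868
G1 X105.5369 Y14.5858 F494
G1 X87.8981 Y9.7679
G1 X77.8654 Y25.0546
G1 X89.3036 Y39.3202
G1 X106.4055 Y32.8501
M5
G0 X0.0000 Y0.0000

Since the viewBox matches the mm dimensions, user units are millimetres directly. The only transform is the Y-flip y_m = 164.9950 − y_svg.

Shape 1 is a regular polygon drawn with `<polygon>`. Its stroke #000000 means cut at S868, F494. After flipping Y the toolpath is (106.4055,32.8501) → (105.5369,14.5858) → (87.8981,9.7679) → (77.8654,25.0546) → (89.3036,39.3202) → (106.4055,32.8501), returning to the start.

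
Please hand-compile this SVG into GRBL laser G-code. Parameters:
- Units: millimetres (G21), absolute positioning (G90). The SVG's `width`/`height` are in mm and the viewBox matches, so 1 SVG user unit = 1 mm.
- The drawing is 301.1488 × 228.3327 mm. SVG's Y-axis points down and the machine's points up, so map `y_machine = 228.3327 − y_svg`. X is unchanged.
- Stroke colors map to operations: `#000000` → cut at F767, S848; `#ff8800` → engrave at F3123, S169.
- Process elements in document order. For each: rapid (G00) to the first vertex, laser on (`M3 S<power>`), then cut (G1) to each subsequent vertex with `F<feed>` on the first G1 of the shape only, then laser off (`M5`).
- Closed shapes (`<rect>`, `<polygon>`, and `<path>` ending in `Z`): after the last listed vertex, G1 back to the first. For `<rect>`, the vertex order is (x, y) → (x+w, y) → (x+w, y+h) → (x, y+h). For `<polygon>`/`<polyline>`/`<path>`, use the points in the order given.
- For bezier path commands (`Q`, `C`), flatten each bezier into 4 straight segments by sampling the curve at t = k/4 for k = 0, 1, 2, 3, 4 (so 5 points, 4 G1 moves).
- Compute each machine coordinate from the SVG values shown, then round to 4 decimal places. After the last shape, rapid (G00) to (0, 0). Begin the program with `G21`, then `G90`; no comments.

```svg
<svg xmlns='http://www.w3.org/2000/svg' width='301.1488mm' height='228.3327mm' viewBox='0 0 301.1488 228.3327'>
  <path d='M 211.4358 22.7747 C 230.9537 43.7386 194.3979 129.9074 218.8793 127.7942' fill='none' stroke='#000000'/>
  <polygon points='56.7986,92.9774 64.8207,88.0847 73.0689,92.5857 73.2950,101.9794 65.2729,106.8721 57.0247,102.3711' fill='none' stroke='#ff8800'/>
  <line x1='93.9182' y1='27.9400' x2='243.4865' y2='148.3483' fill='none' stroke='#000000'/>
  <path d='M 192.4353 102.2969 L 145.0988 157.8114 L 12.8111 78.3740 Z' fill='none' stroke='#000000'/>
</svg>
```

Since the viewBox matches the mm dimensions, user units are millimetres directly. The only transform is the Y-flip y_m = 228.3327 − y_svg.

Shape 1 is a cubic bezier drawn with `<path>`. Its stroke #000000 means cut at S848, F767. After flipping Y the toolpath is (211.4358,205.5580) → (217.3903,180.0074) → (213.2962,144.3943) → (210.1329,113.1082) → (218.8793,100.5385).

Shape 2 is a regular polygon drawn with `<polygon>`. Its stroke #ff8800 means engrave at S169, F3123. After flipping Y the toolpath is (56.7986,135.3553) → (64.8207,140.2480) → (73.0689,135.7470) → (73.2950,126.3533) → (65.2729,121.4606) → (57.0247,125.9616) → (56.7986,135.3553), returning to the start.

Shape 3 is a line segment drawn with `<line>`. Its stroke #000000 means cut at S848, F767. After flipping Y the toolpath is (93.9182,200.3927) → (243.4865,79.9844).

Shape 4 is a closed polygon drawn with `<path>`. Its stroke #000000 means cut at S848, F767. After flipping Y the toolpath is (192.4353,126.0358) → (145.0988,70.5213) → (12.8111,149.9587) → (192.4353,126.0358), returning to the start.

G21
G90
G00 X211.4358 Y205.5580
M3 S848
G1 X217.3903 Y180.0074 F767
G1 X213.2962 Y144.3943
G1 X210.1329 Y113.1082
G1 X218.8793 Y100.5385
M5
G00 X56.7986 Y135.3553
M3 S169
G1 X64.8207 Y140.2480 F3123
G1 X73.0689 Y135.7470
G1 X73.2950 Y126.3533
G1 X65.2729 Y121.4606
G1 X57.0247 Y125.9616
G1 X56.7986 Y135.3553
M5
G00 X93.9182 Y200.3927
M3 S848
G1 X243.4865 Y79.9844 F767
M5
G00 X192.4353 Y126.0358
M3 S848
G1 X145.0988 Y70.5213 F767
G1 X12.8111 Y149.9587
G1 X192.4353 Y126.0358
M5
G00 X0.0000 Y0.0000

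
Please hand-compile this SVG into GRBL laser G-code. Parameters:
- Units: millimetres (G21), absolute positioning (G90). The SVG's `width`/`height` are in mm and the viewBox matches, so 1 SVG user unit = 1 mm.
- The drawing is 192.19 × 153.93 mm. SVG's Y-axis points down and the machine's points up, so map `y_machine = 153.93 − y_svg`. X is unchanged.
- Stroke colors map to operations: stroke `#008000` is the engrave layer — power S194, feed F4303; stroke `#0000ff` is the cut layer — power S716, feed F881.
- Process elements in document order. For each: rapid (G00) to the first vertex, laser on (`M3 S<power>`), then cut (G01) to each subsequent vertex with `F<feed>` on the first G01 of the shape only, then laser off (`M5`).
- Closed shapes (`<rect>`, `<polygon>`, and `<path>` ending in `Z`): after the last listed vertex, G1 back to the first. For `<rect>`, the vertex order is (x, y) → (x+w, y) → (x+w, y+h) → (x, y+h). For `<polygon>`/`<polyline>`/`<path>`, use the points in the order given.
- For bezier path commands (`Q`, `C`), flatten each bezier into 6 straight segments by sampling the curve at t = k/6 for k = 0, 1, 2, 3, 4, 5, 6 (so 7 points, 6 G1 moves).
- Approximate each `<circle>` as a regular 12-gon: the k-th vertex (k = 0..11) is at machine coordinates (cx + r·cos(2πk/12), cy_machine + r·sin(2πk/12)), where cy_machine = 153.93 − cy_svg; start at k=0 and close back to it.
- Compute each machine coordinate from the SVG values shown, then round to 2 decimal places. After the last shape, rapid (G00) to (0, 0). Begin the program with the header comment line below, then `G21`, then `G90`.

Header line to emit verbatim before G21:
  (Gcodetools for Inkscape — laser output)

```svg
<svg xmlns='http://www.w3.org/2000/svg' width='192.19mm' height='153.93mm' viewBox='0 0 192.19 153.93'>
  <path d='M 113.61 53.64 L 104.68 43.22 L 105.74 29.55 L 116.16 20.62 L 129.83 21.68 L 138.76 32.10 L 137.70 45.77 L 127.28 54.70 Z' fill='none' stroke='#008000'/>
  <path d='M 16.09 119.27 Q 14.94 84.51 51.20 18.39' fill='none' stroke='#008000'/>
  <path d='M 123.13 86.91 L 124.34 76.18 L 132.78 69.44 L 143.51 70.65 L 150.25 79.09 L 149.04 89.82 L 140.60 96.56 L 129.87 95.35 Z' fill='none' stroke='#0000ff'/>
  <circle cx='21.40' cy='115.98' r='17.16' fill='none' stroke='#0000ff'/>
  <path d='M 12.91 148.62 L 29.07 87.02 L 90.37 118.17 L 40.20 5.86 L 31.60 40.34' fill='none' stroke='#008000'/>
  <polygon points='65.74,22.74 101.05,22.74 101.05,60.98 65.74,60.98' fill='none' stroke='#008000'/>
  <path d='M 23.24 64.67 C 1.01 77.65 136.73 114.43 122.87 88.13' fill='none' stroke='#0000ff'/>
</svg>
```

(Gcodetools for Inkscape — laser output)
G21
G90
G00 X113.61 Y100.29
M3 S194
G01 X104.68 Y110.71 F4303
G01 X105.74 Y124.38
G01 X116.16 Y133.31
G01 X129.83 Y132.25
G01 X138.76 Y121.83
G01 X137.70 Y108.16
G01 X127.28 Y99.23
G01 X113.61 Y100.29
M5
G00 X16.09 Y34.66
M3 S194
G01 X16.75 Y47.12 F4303
G01 X19.48 Y61.32
G01 X24.29 Y77.26
G01 X31.18 Y94.94
G01 X40.15 Y114.37
G01 X51.20 Y135.54
M5
G00 X123.13 Y67.02
M3 S716
G01 X124.34 Y77.75 F881
G01 X132.78 Y84.49
G01 X143.51 Y83.28
G01 X150.25 Y74.84
G01 X149.04 Y64.11
G01 X140.60 Y57.37
G01 X129.87 Y58.58
G01 X123.13 Y67.02
M5
G00 X38.56 Y37.95
M3 S716
G01 X36.26 Y46.53 F881
G01 X29.98 Y52.81
G01 X21.40 Y55.11
G01 X12.82 Y52.81
G01 X6.54 Y46.53
G01 X4.24 Y37.95
G01 X6.54 Y29.37
G01 X12.82 Y23.09
G01 X21.40 Y20.79
G01 X29.98 Y23.09
G01 X36.26 Y29.37
G01 X38.56 Y37.95
M5
G00 X12.91 Y5.31
M3 S194
G01 X29.07 Y66.91 F4303
G01 X90.37 Y35.76
G01 X40.20 Y148.07
G01 X31.60 Y113.59
M5
G00 X65.74 Y131.19
M3 S194
G01 X101.05 Y131.19 F4303
G01 X101.05 Y92.95
G01 X65.74 Y92.95
G01 X65.74 Y131.19
M5
G00 X23.24 Y89.26
M3 S716
G01 X23.86 Y81.19 F881
G01 X42.27 Y71.56
G01 X69.92 Y62.80
G01 X98.26 Y57.31
G01 X118.76 Y57.50
G01 X122.87 Y65.80
M5
G00 X0.00 Y0.00

viewBox `0 0 192.19 153.93` with mm width/height → 1 unit = 1 mm. Flip: y_m = 153.93 − y_svg.

**Shape 1** — `<path>` regular polygon, stroke `#008000` → engrave (S194, F4303). Machine vertices: (113.61,100.29) → (104.68,110.71) → (105.74,124.38) → (116.16,133.31) → (129.83,132.25) → (138.76,121.83) → (137.70,108.16) → (127.28,99.23) → (113.61,100.29). Closed: final G1 returns to the first vertex.

**Shape 2** — `<path>` quadratic bezier, stroke `#008000` → engrave (S194, F4303). Control points (SVG): P0=(16.09,119.27), P1=(14.94,84.51), P2=(51.20,18.39); sampled at t=k/6. Machine vertices: (16.09,34.66) → (16.75,47.12) → (19.48,61.32) → (24.29,77.26) → (31.18,94.94) → (40.15,114.37) → (51.20,135.54). Open path.

**Shape 3** — `<path>` regular polygon, stroke `#0000ff` → cut (S716, F881). Machine vertices: (123.13,67.02) → (124.34,77.75) → (132.78,84.49) → (143.51,83.28) → (150.25,74.84) → (149.04,64.11) → (140.60,57.37) → (129.87,58.58) → (123.13,67.02). Closed: final G1 returns to the first vertex.

**Shape 4** — `<circle>` circle, stroke `#0000ff` → cut (S716, F881). Machine vertices: (38.56,37.95) → (36.26,46.53) → (29.98,52.81) → (21.40,55.11) → (12.82,52.81) → (6.54,46.53) → (4.24,37.95) → (6.54,29.37) → (12.82,23.09) → (21.40,20.79) → (29.98,23.09) → (36.26,29.37) → (38.56,37.95). Closed: final G1 returns to the first vertex.

**Shape 5** — `<path>` open polyline, stroke `#008000` → engrave (S194, F4303). Machine vertices: (12.91,5.31) → (29.07,66.91) → (90.37,35.76) → (40.20,148.07) → (31.60,113.59). Open path.

**Shape 6** — `<polygon>` rectangle, stroke `#008000` → engrave (S194, F4303). Machine vertices: (65.74,131.19) → (101.05,131.19) → (101.05,92.95) → (65.74,92.95) → (65.74,131.19). Closed: final G1 returns to the first vertex.

**Shape 7** — `<path>` cubic bezier, stroke `#0000ff` → cut (S716, F881). Control points (SVG): P0=(23.24,64.67), P1=(1.01,77.65), P2=(136.73,114.43), P3=(122.87,88.13); sampled at t=k/6. Machine vertices: (23.24,89.26) → (23.86,81.19) → (42.27,71.56) → (69.92,62.80) → (98.26,57.31) → (118.76,57.50) → (122.87,65.80). Open path.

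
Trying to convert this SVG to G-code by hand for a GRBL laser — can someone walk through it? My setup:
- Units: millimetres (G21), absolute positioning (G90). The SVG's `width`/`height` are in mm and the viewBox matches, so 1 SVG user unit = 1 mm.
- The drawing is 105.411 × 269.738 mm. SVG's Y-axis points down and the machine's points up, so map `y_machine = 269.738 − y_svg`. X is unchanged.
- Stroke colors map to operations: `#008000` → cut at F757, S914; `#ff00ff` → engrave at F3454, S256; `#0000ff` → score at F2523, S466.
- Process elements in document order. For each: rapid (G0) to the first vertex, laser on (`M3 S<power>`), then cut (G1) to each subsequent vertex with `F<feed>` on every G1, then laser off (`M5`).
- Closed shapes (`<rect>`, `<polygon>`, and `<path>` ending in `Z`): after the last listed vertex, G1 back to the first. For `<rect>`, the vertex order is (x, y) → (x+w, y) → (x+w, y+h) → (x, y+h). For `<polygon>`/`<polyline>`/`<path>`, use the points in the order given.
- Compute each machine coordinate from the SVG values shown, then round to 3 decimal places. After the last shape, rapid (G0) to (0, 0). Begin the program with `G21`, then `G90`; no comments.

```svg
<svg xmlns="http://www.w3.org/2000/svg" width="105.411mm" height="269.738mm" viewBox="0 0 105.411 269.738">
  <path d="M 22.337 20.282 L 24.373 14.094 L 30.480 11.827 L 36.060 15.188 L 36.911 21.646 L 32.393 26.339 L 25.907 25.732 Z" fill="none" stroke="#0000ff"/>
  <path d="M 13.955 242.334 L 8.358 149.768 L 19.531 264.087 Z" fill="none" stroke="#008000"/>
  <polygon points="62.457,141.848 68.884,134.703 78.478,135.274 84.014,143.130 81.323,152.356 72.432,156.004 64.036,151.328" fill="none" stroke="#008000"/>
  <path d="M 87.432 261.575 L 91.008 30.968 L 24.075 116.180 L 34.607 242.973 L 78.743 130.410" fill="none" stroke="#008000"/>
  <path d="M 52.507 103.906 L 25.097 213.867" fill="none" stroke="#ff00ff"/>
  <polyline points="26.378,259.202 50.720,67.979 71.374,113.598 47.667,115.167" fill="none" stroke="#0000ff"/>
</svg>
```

viewBox `0 0 105.411 269.738` with mm width/height → 1 unit = 1 mm. Flip: y_m = 269.738 − y_svg.

**Shape 1** — `<path>` regular polygon, stroke `#0000ff` → score (S466, F2523). Machine vertices: (22.337,249.456) → (24.373,255.644) → (30.480,257.911) → (36.060,254.550) → (36.911,248.092) → (32.393,243.399) → (25.907,244.006) → (22.337,249.456). Closed: final G1 returns to the first vertex.

**Shape 2** — `<path>` closed polygon, stroke `#008000` → cut (S914, F757). Machine vertices: (13.955,27.404) → (8.358,119.970) → (19.531,5.651) → (13.955,27.404). Closed: final G1 returns to the first vertex.

**Shape 3** — `<polygon>` regular polygon, stroke `#008000` → cut (S914, F757). Machine vertices: (62.457,127.890) → (68.884,135.035) → (78.478,134.464) → (84.014,126.608) → (81.323,117.382) → (72.432,113.734) → (64.036,118.410) → (62.457,127.890). Closed: final G1 returns to the first vertex.

**Shape 4** — `<path>` open polyline, stroke `#008000` → cut (S914, F757). Machine vertices: (87.432,8.163) → (91.008,238.770) → (24.075,153.558) → (34.607,26.765) → (78.743,139.328). Open path.

**Shape 5** — `<path>` line segment, stroke `#ff00ff` → engrave (S256, F3454). Machine vertices: (52.507,165.832) → (25.097,55.871). Open path.

**Shape 6** — `<polyline>` open polyline, stroke `#0000ff` → score (S466, F2523). Machine vertices: (26.378,10.536) → (50.720,201.759) → (71.374,156.140) → (47.667,154.571). Open path.

G21
G90
G0 X22.337 Y249.456
M3 S466
G1 X24.373 Y255.644 F2523
G1 X30.480 Y257.911 F2523
G1 X36.060 Y254.550 F2523
G1 X36.911 Y248.092 F2523
G1 X32.393 Y243.399 F2523
G1 X25.907 Y244.006 F2523
G1 X22.337 Y249.456 F2523
M5
G0 X13.955 Y27.404
M3 S914
G1 X8.358 Y119.970 F757
G1 X19.531 Y5.651 F757
G1 X13.955 Y27.404 F757
M5
G0 X62.457 Y127.890
M3 S914
G1 X68.884 Y135.035 F757
G1 X78.478 Y134.464 F757
G1 X84.014 Y126.608 F757
G1 X81.323 Y117.382 F757
G1 X72.432 Y113.734 F757
G1 X64.036 Y118.410 F757
G1 X62.457 Y127.890 F757
M5
G0 X87.432 Y8.163
M3 S914
G1 X91.008 Y238.770 F757
G1 X24.075 Y153.558 F757
G1 X34.607 Y26.765 F757
G1 X78.743 Y139.328 F757
M5
G0 X52.507 Y165.832
M3 S256
G1 X25.097 Y55.871 F3454
M5
G0 X26.378 Y10.536
M3 S466
G1 X50.720 Y201.759 F2523
G1 X71.374 Y156.140 F2523
G1 X47.667 Y154.571 F2523
M5
G0 X0.000 Y0.000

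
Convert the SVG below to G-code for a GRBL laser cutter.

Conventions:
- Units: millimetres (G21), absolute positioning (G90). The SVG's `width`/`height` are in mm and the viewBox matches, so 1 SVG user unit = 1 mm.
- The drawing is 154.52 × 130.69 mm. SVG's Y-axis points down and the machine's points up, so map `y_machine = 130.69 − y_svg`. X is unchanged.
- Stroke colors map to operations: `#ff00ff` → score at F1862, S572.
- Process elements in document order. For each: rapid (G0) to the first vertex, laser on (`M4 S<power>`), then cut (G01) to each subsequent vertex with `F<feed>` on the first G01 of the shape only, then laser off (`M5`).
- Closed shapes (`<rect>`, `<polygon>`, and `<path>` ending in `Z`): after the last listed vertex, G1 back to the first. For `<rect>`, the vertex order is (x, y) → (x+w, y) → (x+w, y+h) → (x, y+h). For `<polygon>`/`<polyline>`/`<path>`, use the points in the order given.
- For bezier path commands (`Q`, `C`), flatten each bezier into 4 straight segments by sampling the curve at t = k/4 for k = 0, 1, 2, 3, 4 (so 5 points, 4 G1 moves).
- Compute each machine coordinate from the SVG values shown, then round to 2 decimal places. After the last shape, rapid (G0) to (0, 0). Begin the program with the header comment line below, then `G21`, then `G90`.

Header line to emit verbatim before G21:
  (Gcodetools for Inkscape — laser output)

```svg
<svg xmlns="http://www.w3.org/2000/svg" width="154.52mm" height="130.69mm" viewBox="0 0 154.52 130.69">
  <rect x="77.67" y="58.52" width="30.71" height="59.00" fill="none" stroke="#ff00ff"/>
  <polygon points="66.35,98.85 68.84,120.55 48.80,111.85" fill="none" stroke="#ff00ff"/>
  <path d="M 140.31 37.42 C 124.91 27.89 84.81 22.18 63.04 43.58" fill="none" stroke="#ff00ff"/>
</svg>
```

Since the viewBox matches the mm dimensions, user units are millimetres directly. The only transform is the Y-flip y_m = 130.69 − y_svg.

Shape 1 is a rectangle drawn with `<rect>`. Its stroke #ff00ff means score at S572, F1862. After flipping Y the toolpath is (77.67,72.17) → (108.38,72.17) → (108.38,13.17) → (77.67,13.17) → (77.67,72.17), returning to the start.

Shape 2 is a regular polygon drawn with `<polygon>`. Its stroke #ff00ff means score at S572, F1862. After flipping Y the toolpath is (66.35,31.84) → (68.84,10.14) → (48.80,18.84) → (66.35,31.84), returning to the start.

Shape 3 is a cubic bezier drawn with `<path>`. Its stroke #ff00ff means score at S572, F1862. After flipping Y the toolpath is (140.31,93.27) → (124.80,99.34) → (104.06,101.79) → (82.13,98.44) → (63.04,87.11).

(Gcodetools for Inkscape — laser output)
G21
G90
G0 X77.67 Y72.17
M4 S572
G01 X108.38 Y72.17 F1862
G01 X108.38 Y13.17
G01 X77.67 Y13.17
G01 X77.67 Y72.17
M5
G0 X66.35 Y31.84
M4 S572
G01 X68.84 Y10.14 F1862
G01 X48.80 Y18.84
G01 X66.35 Y31.84
M5
G0 X140.31 Y93.27
M4 S572
G01 X124.80 Y99.34 F1862
G01 X104.06 Y101.79
G01 X82.13 Y98.44
G01 X63.04 Y87.11
M5
G0 X0.00 Y0.00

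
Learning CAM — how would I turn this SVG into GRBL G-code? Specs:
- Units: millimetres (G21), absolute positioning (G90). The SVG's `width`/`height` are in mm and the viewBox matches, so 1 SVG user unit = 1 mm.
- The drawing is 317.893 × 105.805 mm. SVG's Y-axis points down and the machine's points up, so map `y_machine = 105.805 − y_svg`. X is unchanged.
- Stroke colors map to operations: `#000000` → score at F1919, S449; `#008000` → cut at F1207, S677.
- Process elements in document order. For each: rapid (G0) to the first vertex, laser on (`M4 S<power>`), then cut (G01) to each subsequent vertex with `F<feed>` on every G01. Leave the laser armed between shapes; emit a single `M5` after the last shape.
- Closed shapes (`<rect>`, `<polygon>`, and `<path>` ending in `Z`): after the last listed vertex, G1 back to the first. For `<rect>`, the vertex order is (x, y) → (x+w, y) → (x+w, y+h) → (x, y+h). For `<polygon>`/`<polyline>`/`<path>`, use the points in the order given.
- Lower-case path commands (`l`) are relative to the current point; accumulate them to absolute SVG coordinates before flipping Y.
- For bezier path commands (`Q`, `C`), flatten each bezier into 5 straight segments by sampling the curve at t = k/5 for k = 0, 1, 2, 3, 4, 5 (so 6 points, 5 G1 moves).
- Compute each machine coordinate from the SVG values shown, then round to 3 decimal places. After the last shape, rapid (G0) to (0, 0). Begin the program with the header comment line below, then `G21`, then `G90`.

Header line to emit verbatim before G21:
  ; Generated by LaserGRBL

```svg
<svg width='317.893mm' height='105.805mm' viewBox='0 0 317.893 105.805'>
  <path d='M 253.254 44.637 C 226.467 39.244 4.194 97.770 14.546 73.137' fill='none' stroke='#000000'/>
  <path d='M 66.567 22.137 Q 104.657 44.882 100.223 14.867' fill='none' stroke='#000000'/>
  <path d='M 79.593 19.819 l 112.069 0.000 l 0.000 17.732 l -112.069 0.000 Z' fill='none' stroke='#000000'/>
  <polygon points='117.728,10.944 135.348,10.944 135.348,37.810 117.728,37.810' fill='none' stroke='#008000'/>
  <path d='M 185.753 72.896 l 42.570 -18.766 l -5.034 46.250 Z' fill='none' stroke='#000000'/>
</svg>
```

Since the viewBox matches the mm dimensions, user units are millimetres directly. The only transform is the Y-flip y_m = 105.805 − y_svg.

Shape 1 is a cubic bezier drawn with `<path>`. Its stroke #000000 means score at S449, F1919. After flipping Y the toolpath is (253.254,61.168) → (217.148,57.910) → (154.675,46.371) → (86.384,33.612) → (32.825,26.691) → (14.546,32.668).

Shape 2 is a quadratic bezier drawn with `<path>`. Its stroke #000000 means score at S449, F1919. After flipping Y the toolpath is (66.567,83.668) → (80.102,76.680) → (90.235,73.914) → (96.966,75.368) → (100.296,81.042) → (100.223,90.938).

Shape 3 is a rectangle drawn with `<path>`. Its stroke #000000 means score at S449, F1919. After flipping Y the toolpath is (79.593,85.986) → (191.662,85.986) → (191.662,68.254) → (79.593,68.254) → (79.593,85.986), returning to the start.

Shape 4 is a rectangle drawn with `<polygon>`. Its stroke #008000 means cut at S677, F1207. After flipping Y the toolpath is (117.728,94.861) → (135.348,94.861) → (135.348,67.995) → (117.728,67.995) → (117.728,94.861), returning to the start.

Shape 5 is a regular polygon drawn with `<path>`. Its stroke #000000 means score at S449, F1919. After flipping Y the toolpath is (185.753,32.909) → (228.323,51.675) → (223.289,5.425) → (185.753,32.909), returning to the start.

; Generated by LaserGRBL
G21
G90
G0 X253.254 Y61.168
M4 S449
G01 X217.148 Y57.910 F1919
G01 X154.675 Y46.371 F1919
G01 X86.384 Y33.612 F1919
G01 X32.825 Y26.691 F1919
G01 X14.546 Y32.668 F1919
G0 X66.567 Y83.668
M4 S449
G01 X80.102 Y76.680 F1919
G01 X90.235 Y73.914 F1919
G01 X96.966 Y75.368 F1919
G01 X100.296 Y81.042 F1919
G01 X100.223 Y90.938 F1919
G0 X79.593 Y85.986
M4 S449
G01 X191.662 Y85.986 F1919
G01 X191.662 Y68.254 F1919
G01 X79.593 Y68.254 F1919
G01 X79.593 Y85.986 F1919
G0 X117.728 Y94.861
M4 S677
G01 X135.348 Y94.861 F1207
G01 X135.348 Y67.995 F1207
G01 X117.728 Y67.995 F1207
G01 X117.728 Y94.861 F1207
G0 X185.753 Y32.909
M4 S449
G01 X228.323 Y51.675 F1919
G01 X223.289 Y5.425 F1919
G01 X185.753 Y32.909 F1919
M5
G0 X0.000 Y0.000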